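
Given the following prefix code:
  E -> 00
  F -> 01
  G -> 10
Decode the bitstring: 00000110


Decoding step by step:
Bits 00 -> E
Bits 00 -> E
Bits 01 -> F
Bits 10 -> G


Decoded message: EEFG


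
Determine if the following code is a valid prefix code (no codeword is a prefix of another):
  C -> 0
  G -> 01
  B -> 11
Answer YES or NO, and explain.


Checking each pair (does one codeword prefix another?):
  C='0' vs G='01': prefix -- VIOLATION

NO -- this is NOT a valid prefix code. C (0) is a prefix of G (01).


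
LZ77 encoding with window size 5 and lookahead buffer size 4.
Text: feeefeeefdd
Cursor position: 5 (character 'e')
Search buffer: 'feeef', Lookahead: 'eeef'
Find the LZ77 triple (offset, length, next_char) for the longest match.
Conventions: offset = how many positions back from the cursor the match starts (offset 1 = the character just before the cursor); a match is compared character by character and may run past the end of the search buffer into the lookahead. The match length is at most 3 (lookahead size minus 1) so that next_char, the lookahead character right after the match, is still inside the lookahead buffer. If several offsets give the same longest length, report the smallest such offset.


Try each offset into the search buffer:
  offset=1 (pos 4, char 'f'): match length 0
  offset=2 (pos 3, char 'e'): match length 1
  offset=3 (pos 2, char 'e'): match length 2
  offset=4 (pos 1, char 'e'): match length 3
  offset=5 (pos 0, char 'f'): match length 0
Longest match has length 3 at offset 4.
next_char = character at position 5 + 3 = 8 -> 'f'

Best match: offset=4, length=3 (matching 'eee' starting at position 1)
LZ77 triple: (4, 3, 'f')


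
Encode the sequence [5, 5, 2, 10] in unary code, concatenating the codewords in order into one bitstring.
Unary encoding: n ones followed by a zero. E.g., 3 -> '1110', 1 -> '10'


Encode each number as n ones followed by a terminating 0:
  5 -> 111110 (6 bits)
  5 -> 111110 (6 bits)
  2 -> 110 (3 bits)
  10 -> 11111111110 (11 bits)
Total length = 6 + 6 + 3 + 11 = 26 bits.

Unary([5, 5, 2, 10]) = 11111011111011011111111110 (26 bits)


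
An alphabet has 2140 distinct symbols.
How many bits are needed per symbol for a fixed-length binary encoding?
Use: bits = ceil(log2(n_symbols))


log2(2140) = 11.0634
Bracket: 2^11 = 2048 < 2140 <= 2^12 = 4096
So ceil(log2(2140)) = 12

bits = ceil(log2(2140)) = ceil(11.0634) = 12 bits


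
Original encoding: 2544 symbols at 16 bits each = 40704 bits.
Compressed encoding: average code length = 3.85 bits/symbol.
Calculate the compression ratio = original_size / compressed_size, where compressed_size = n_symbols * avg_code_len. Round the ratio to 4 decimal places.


original_size = n_symbols * orig_bits = 2544 * 16 = 40704 bits
compressed_size = n_symbols * avg_code_len = 2544 * 3.85 = 9794.4 bits
ratio = original_size / compressed_size = 40704 / 9794.4 = 4.1558

Compression ratio = 4.1558


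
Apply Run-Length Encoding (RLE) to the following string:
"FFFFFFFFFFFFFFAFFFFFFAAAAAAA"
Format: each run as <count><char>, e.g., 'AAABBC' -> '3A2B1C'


Scanning runs left to right:
  i=0: run of 'F' x 14 -> '14F'
  i=14: run of 'A' x 1 -> '1A'
  i=15: run of 'F' x 6 -> '6F'
  i=21: run of 'A' x 7 -> '7A'

RLE = 14F1A6F7A


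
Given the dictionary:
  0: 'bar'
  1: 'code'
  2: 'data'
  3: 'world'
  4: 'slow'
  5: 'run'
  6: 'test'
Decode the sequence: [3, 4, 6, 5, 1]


Look up each index in the dictionary:
  3 -> 'world'
  4 -> 'slow'
  6 -> 'test'
  5 -> 'run'
  1 -> 'code'

Decoded: "world slow test run code"


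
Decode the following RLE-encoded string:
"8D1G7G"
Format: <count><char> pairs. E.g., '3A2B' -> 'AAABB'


Expanding each <count><char> pair:
  8D -> 'DDDDDDDD'
  1G -> 'G'
  7G -> 'GGGGGGG'

Decoded = DDDDDDDDGGGGGGGG


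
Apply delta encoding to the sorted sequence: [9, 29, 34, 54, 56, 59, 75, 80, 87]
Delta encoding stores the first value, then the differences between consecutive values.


First value: 9
Deltas:
  29 - 9 = 20
  34 - 29 = 5
  54 - 34 = 20
  56 - 54 = 2
  59 - 56 = 3
  75 - 59 = 16
  80 - 75 = 5
  87 - 80 = 7


Delta encoded: [9, 20, 5, 20, 2, 3, 16, 5, 7]


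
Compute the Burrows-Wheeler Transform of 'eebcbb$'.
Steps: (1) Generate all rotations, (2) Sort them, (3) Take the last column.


Rotations (sorted):
  0: $eebcbb -> last char: b
  1: b$eebcb -> last char: b
  2: bb$eebc -> last char: c
  3: bcbb$ee -> last char: e
  4: cbb$eeb -> last char: b
  5: ebcbb$e -> last char: e
  6: eebcbb$ -> last char: $


BWT = bbcebe$


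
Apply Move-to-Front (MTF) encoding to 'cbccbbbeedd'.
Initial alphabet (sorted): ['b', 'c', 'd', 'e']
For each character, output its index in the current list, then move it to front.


MTF encoding:
'c': index 1 in ['b', 'c', 'd', 'e'] -> ['c', 'b', 'd', 'e']
'b': index 1 in ['c', 'b', 'd', 'e'] -> ['b', 'c', 'd', 'e']
'c': index 1 in ['b', 'c', 'd', 'e'] -> ['c', 'b', 'd', 'e']
'c': index 0 in ['c', 'b', 'd', 'e'] -> ['c', 'b', 'd', 'e']
'b': index 1 in ['c', 'b', 'd', 'e'] -> ['b', 'c', 'd', 'e']
'b': index 0 in ['b', 'c', 'd', 'e'] -> ['b', 'c', 'd', 'e']
'b': index 0 in ['b', 'c', 'd', 'e'] -> ['b', 'c', 'd', 'e']
'e': index 3 in ['b', 'c', 'd', 'e'] -> ['e', 'b', 'c', 'd']
'e': index 0 in ['e', 'b', 'c', 'd'] -> ['e', 'b', 'c', 'd']
'd': index 3 in ['e', 'b', 'c', 'd'] -> ['d', 'e', 'b', 'c']
'd': index 0 in ['d', 'e', 'b', 'c'] -> ['d', 'e', 'b', 'c']


Output: [1, 1, 1, 0, 1, 0, 0, 3, 0, 3, 0]


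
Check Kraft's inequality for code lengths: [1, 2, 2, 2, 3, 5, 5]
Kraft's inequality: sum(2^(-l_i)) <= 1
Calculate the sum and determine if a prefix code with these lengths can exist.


Sum = 2^(-1) + 2^(-2) + 2^(-2) + 2^(-2) + 2^(-3) + 2^(-5) + 2^(-5)
    = 0.5 + 0.25 + 0.25 + 0.25 + 0.125 + 0.03125 + 0.03125
    = 46/32 = 1.4375
Since 1.4375 > 1, Kraft's inequality is NOT satisfied.
A prefix code with these lengths CANNOT exist.

Kraft sum = 1.4375. Not satisfied.


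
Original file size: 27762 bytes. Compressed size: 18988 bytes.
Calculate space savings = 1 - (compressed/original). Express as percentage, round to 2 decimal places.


ratio = compressed/original = 18988/27762 = 0.683956
savings = 1 - ratio = 1 - 0.683956 = 0.316044
as a percentage: 0.316044 * 100 = 31.6%

Space savings = 1 - 18988/27762 = 31.6%


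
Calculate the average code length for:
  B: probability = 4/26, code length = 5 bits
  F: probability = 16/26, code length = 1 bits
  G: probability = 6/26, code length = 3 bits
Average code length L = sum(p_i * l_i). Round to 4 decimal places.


Weighted contributions p_i * l_i:
  B: (4/26) * 5 = 20/26
  F: (16/26) * 1 = 16/26
  G: (6/26) * 3 = 18/26
Sum = (20 + 16 + 18)/26 = 54/26

L = 54/26 = 2.0769 bits/symbol


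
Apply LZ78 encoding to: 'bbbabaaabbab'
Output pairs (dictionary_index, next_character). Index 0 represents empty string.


LZ78 encoding steps:
Dictionary: {0: ''}
Step 1: w='' (idx 0), next='b' -> output (0, 'b'), add 'b' as idx 1
Step 2: w='b' (idx 1), next='b' -> output (1, 'b'), add 'bb' as idx 2
Step 3: w='' (idx 0), next='a' -> output (0, 'a'), add 'a' as idx 3
Step 4: w='b' (idx 1), next='a' -> output (1, 'a'), add 'ba' as idx 4
Step 5: w='a' (idx 3), next='a' -> output (3, 'a'), add 'aa' as idx 5
Step 6: w='bb' (idx 2), next='a' -> output (2, 'a'), add 'bba' as idx 6
Step 7: w='b' (idx 1), end of input -> output (1, '')


Encoded: [(0, 'b'), (1, 'b'), (0, 'a'), (1, 'a'), (3, 'a'), (2, 'a'), (1, '')]


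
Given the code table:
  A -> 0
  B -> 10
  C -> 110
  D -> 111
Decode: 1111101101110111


Decoding:
111 -> D
110 -> C
110 -> C
111 -> D
0 -> A
111 -> D


Result: DCCDAD


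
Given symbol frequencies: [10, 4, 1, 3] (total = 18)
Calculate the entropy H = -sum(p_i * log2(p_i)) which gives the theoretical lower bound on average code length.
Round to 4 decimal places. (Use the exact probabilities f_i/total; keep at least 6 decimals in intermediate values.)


Per-symbol terms -p_i * log2(p_i) with p_i = f_i/18:
  p = 10/18 = 0.555556: log2(p) = -0.847997, -p*log2(p) = 0.471109
  p = 4/18 = 0.222222: log2(p) = -2.169925, -p*log2(p) = 0.482206
  p = 1/18 = 0.055556: log2(p) = -4.169925, -p*log2(p) = 0.231663
  p = 3/18 = 0.166667: log2(p) = -2.584963, -p*log2(p) = 0.430827
H = 0.471109 + 0.482206 + 0.231663 + 0.430827 = 1.615805

H = 1.6158 bits/symbol


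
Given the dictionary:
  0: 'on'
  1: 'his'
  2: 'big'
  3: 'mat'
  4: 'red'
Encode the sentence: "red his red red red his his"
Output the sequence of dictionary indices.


Look up each word in the dictionary:
  'red' -> 4
  'his' -> 1
  'red' -> 4
  'red' -> 4
  'red' -> 4
  'his' -> 1
  'his' -> 1

Encoded: [4, 1, 4, 4, 4, 1, 1]


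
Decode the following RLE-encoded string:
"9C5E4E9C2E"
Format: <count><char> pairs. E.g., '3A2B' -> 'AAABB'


Expanding each <count><char> pair:
  9C -> 'CCCCCCCCC'
  5E -> 'EEEEE'
  4E -> 'EEEE'
  9C -> 'CCCCCCCCC'
  2E -> 'EE'

Decoded = CCCCCCCCCEEEEEEEEECCCCCCCCCEE


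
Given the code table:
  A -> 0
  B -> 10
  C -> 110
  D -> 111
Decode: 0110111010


Decoding:
0 -> A
110 -> C
111 -> D
0 -> A
10 -> B


Result: ACDAB


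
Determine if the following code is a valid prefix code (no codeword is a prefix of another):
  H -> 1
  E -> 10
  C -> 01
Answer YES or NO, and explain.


Checking each pair (does one codeword prefix another?):
  H='1' vs E='10': prefix -- VIOLATION

NO -- this is NOT a valid prefix code. H (1) is a prefix of E (10).


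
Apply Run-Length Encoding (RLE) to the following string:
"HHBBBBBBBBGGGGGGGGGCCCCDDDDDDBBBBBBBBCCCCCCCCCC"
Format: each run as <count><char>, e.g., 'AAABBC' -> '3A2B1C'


Scanning runs left to right:
  i=0: run of 'H' x 2 -> '2H'
  i=2: run of 'B' x 8 -> '8B'
  i=10: run of 'G' x 9 -> '9G'
  i=19: run of 'C' x 4 -> '4C'
  i=23: run of 'D' x 6 -> '6D'
  i=29: run of 'B' x 8 -> '8B'
  i=37: run of 'C' x 10 -> '10C'

RLE = 2H8B9G4C6D8B10C


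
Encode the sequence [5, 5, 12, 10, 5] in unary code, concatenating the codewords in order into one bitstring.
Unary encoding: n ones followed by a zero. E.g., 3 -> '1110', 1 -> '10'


Encode each number as n ones followed by a terminating 0:
  5 -> 111110 (6 bits)
  5 -> 111110 (6 bits)
  12 -> 1111111111110 (13 bits)
  10 -> 11111111110 (11 bits)
  5 -> 111110 (6 bits)
Total length = 6 + 6 + 13 + 11 + 6 = 42 bits.

Unary([5, 5, 12, 10, 5]) = 111110111110111111111111011111111110111110 (42 bits)


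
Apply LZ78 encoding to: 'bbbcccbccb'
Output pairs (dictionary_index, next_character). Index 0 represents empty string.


LZ78 encoding steps:
Dictionary: {0: ''}
Step 1: w='' (idx 0), next='b' -> output (0, 'b'), add 'b' as idx 1
Step 2: w='b' (idx 1), next='b' -> output (1, 'b'), add 'bb' as idx 2
Step 3: w='' (idx 0), next='c' -> output (0, 'c'), add 'c' as idx 3
Step 4: w='c' (idx 3), next='c' -> output (3, 'c'), add 'cc' as idx 4
Step 5: w='b' (idx 1), next='c' -> output (1, 'c'), add 'bc' as idx 5
Step 6: w='c' (idx 3), next='b' -> output (3, 'b'), add 'cb' as idx 6


Encoded: [(0, 'b'), (1, 'b'), (0, 'c'), (3, 'c'), (1, 'c'), (3, 'b')]


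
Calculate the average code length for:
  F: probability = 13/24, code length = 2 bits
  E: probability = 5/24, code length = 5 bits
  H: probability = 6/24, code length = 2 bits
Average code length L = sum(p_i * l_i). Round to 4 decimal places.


Weighted contributions p_i * l_i:
  F: (13/24) * 2 = 26/24
  E: (5/24) * 5 = 25/24
  H: (6/24) * 2 = 12/24
Sum = (26 + 25 + 12)/24 = 63/24

L = 63/24 = 2.6250 bits/symbol


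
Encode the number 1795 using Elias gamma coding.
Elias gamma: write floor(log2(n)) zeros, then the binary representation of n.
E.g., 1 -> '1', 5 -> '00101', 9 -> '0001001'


num_bits = floor(log2(1795)) + 1 = 11
leading_zeros = num_bits - 1 = 10
binary(1795) = 11100000011

Elias gamma(1795) = '0000000000' + '11100000011' = 000000000011100000011 (21 bits)


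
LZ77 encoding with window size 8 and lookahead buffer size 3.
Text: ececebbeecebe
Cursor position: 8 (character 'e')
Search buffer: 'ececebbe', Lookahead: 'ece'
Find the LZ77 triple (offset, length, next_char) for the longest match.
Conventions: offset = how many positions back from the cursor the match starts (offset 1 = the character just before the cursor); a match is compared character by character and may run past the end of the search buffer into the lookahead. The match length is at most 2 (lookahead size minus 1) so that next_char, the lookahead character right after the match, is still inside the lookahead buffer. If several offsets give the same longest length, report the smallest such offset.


Try each offset into the search buffer:
  offset=1 (pos 7, char 'e'): match length 1
  offset=2 (pos 6, char 'b'): match length 0
  offset=3 (pos 5, char 'b'): match length 0
  offset=4 (pos 4, char 'e'): match length 1
  offset=5 (pos 3, char 'c'): match length 0
  offset=6 (pos 2, char 'e'): match length 2
  offset=7 (pos 1, char 'c'): match length 0
  offset=8 (pos 0, char 'e'): match length 2
Longest match has length 2, found at offsets 6, 8; take the smallest, offset 6.
next_char = character at position 8 + 2 = 10 -> 'e'

Best match: offset=6, length=2 (matching 'ec' starting at position 2)
LZ77 triple: (6, 2, 'e')


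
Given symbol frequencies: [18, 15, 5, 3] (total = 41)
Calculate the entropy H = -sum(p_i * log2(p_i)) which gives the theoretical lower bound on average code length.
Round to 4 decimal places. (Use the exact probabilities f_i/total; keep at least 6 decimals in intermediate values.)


Per-symbol terms -p_i * log2(p_i) with p_i = f_i/41:
  p = 18/41 = 0.439024: log2(p) = -1.187627, -p*log2(p) = 0.521397
  p = 15/41 = 0.365854: log2(p) = -1.450661, -p*log2(p) = 0.530730
  p = 5/41 = 0.121951: log2(p) = -3.035624, -p*log2(p) = 0.370198
  p = 3/41 = 0.073171: log2(p) = -3.772590, -p*log2(p) = 0.276043
H = 0.521397 + 0.530730 + 0.370198 + 0.276043 = 1.698368

H = 1.6984 bits/symbol


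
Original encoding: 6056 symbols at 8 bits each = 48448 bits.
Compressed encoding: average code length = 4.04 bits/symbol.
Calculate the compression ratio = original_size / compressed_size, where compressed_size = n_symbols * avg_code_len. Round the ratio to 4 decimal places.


original_size = n_symbols * orig_bits = 6056 * 8 = 48448 bits
compressed_size = n_symbols * avg_code_len = 6056 * 4.04 = 24466.24 bits
ratio = original_size / compressed_size = 48448 / 24466.24 = 1.9802

Compression ratio = 1.9802


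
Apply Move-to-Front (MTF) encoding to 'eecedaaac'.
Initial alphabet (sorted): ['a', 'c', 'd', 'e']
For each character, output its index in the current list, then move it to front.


MTF encoding:
'e': index 3 in ['a', 'c', 'd', 'e'] -> ['e', 'a', 'c', 'd']
'e': index 0 in ['e', 'a', 'c', 'd'] -> ['e', 'a', 'c', 'd']
'c': index 2 in ['e', 'a', 'c', 'd'] -> ['c', 'e', 'a', 'd']
'e': index 1 in ['c', 'e', 'a', 'd'] -> ['e', 'c', 'a', 'd']
'd': index 3 in ['e', 'c', 'a', 'd'] -> ['d', 'e', 'c', 'a']
'a': index 3 in ['d', 'e', 'c', 'a'] -> ['a', 'd', 'e', 'c']
'a': index 0 in ['a', 'd', 'e', 'c'] -> ['a', 'd', 'e', 'c']
'a': index 0 in ['a', 'd', 'e', 'c'] -> ['a', 'd', 'e', 'c']
'c': index 3 in ['a', 'd', 'e', 'c'] -> ['c', 'a', 'd', 'e']


Output: [3, 0, 2, 1, 3, 3, 0, 0, 3]


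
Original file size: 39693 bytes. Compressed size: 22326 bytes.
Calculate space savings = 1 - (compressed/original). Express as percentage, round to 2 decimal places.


ratio = compressed/original = 22326/39693 = 0.562467
savings = 1 - ratio = 1 - 0.562467 = 0.437533
as a percentage: 0.437533 * 100 = 43.75%

Space savings = 1 - 22326/39693 = 43.75%


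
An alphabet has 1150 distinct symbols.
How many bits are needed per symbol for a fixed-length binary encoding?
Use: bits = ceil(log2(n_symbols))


log2(1150) = 10.1674
Bracket: 2^10 = 1024 < 1150 <= 2^11 = 2048
So ceil(log2(1150)) = 11

bits = ceil(log2(1150)) = ceil(10.1674) = 11 bits


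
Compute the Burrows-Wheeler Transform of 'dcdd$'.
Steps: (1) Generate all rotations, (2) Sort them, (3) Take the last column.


Rotations (sorted):
  0: $dcdd -> last char: d
  1: cdd$d -> last char: d
  2: d$dcd -> last char: d
  3: dcdd$ -> last char: $
  4: dd$dc -> last char: c


BWT = ddd$c


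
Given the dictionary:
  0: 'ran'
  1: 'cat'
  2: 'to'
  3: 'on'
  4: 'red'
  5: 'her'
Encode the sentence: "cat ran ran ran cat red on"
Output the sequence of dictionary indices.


Look up each word in the dictionary:
  'cat' -> 1
  'ran' -> 0
  'ran' -> 0
  'ran' -> 0
  'cat' -> 1
  'red' -> 4
  'on' -> 3

Encoded: [1, 0, 0, 0, 1, 4, 3]


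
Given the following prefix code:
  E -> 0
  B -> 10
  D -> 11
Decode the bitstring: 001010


Decoding step by step:
Bits 0 -> E
Bits 0 -> E
Bits 10 -> B
Bits 10 -> B


Decoded message: EEBB


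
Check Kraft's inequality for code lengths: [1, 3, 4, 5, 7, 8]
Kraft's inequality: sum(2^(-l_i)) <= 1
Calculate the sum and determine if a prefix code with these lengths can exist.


Sum = 2^(-1) + 2^(-3) + 2^(-4) + 2^(-5) + 2^(-7) + 2^(-8)
    = 0.5 + 0.125 + 0.0625 + 0.03125 + 0.0078125 + 0.00390625
    = 187/256 = 0.73046875
Since 0.73046875 <= 1, Kraft's inequality IS satisfied.
A prefix code with these lengths CAN exist.

Kraft sum = 0.73046875. Satisfied.


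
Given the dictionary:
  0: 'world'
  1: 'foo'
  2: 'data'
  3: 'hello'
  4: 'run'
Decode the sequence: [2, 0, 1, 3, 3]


Look up each index in the dictionary:
  2 -> 'data'
  0 -> 'world'
  1 -> 'foo'
  3 -> 'hello'
  3 -> 'hello'

Decoded: "data world foo hello hello"


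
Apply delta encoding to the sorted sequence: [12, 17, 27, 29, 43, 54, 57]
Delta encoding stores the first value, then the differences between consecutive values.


First value: 12
Deltas:
  17 - 12 = 5
  27 - 17 = 10
  29 - 27 = 2
  43 - 29 = 14
  54 - 43 = 11
  57 - 54 = 3


Delta encoded: [12, 5, 10, 2, 14, 11, 3]


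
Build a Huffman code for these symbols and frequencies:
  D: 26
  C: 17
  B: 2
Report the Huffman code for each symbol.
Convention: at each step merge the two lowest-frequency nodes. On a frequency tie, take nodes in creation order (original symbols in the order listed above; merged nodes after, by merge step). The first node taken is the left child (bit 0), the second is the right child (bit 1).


Huffman tree construction:
Step 1: Merge B(2) + C(17) = 19
Step 2: Merge (B+C)(19) + D(26) = 45
Read each symbol's code off the tree from the root (left child = 0, right child = 1).

Codes:
  D: 1 (length 1)
  C: 01 (length 2)
  B: 00 (length 2)
Average code length: 64/45 = 1.4222 bits/symbol


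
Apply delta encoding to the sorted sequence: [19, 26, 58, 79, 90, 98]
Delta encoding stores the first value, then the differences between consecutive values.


First value: 19
Deltas:
  26 - 19 = 7
  58 - 26 = 32
  79 - 58 = 21
  90 - 79 = 11
  98 - 90 = 8


Delta encoded: [19, 7, 32, 21, 11, 8]


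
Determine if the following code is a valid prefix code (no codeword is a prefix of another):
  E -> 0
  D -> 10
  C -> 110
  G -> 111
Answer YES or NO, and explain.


Checking each pair (does one codeword prefix another?):
  E='0' vs D='10': no prefix
  E='0' vs C='110': no prefix
  E='0' vs G='111': no prefix
  D='10' vs E='0': no prefix
  D='10' vs C='110': no prefix
  D='10' vs G='111': no prefix
  C='110' vs E='0': no prefix
  C='110' vs D='10': no prefix
  C='110' vs G='111': no prefix
  G='111' vs E='0': no prefix
  G='111' vs D='10': no prefix
  G='111' vs C='110': no prefix
No violation found over all pairs.

YES -- this is a valid prefix code. No codeword is a prefix of any other codeword.


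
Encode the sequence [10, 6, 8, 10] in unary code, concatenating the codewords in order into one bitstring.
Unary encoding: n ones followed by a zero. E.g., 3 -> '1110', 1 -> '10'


Encode each number as n ones followed by a terminating 0:
  10 -> 11111111110 (11 bits)
  6 -> 1111110 (7 bits)
  8 -> 111111110 (9 bits)
  10 -> 11111111110 (11 bits)
Total length = 11 + 7 + 9 + 11 = 38 bits.

Unary([10, 6, 8, 10]) = 11111111110111111011111111011111111110 (38 bits)


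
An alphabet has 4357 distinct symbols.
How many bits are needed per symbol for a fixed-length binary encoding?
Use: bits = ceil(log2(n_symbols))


log2(4357) = 12.0891
Bracket: 2^12 = 4096 < 4357 <= 2^13 = 8192
So ceil(log2(4357)) = 13

bits = ceil(log2(4357)) = ceil(12.0891) = 13 bits


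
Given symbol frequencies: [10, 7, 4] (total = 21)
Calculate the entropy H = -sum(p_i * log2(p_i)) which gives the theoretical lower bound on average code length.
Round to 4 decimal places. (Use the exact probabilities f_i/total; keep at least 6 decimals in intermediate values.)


Per-symbol terms -p_i * log2(p_i) with p_i = f_i/21:
  p = 10/21 = 0.476190: log2(p) = -1.070389, -p*log2(p) = 0.509709
  p = 7/21 = 0.333333: log2(p) = -1.584963, -p*log2(p) = 0.528321
  p = 4/21 = 0.190476: log2(p) = -2.392317, -p*log2(p) = 0.455680
H = 0.509709 + 0.528321 + 0.455680 = 1.493710

H = 1.4937 bits/symbol


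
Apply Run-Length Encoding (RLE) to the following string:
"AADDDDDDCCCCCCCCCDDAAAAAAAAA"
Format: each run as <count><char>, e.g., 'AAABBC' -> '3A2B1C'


Scanning runs left to right:
  i=0: run of 'A' x 2 -> '2A'
  i=2: run of 'D' x 6 -> '6D'
  i=8: run of 'C' x 9 -> '9C'
  i=17: run of 'D' x 2 -> '2D'
  i=19: run of 'A' x 9 -> '9A'

RLE = 2A6D9C2D9A


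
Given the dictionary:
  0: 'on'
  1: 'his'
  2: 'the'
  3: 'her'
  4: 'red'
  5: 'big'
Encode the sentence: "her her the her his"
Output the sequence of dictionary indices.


Look up each word in the dictionary:
  'her' -> 3
  'her' -> 3
  'the' -> 2
  'her' -> 3
  'his' -> 1

Encoded: [3, 3, 2, 3, 1]


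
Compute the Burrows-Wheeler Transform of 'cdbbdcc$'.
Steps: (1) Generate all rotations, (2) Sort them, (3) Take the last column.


Rotations (sorted):
  0: $cdbbdcc -> last char: c
  1: bbdcc$cd -> last char: d
  2: bdcc$cdb -> last char: b
  3: c$cdbbdc -> last char: c
  4: cc$cdbbd -> last char: d
  5: cdbbdcc$ -> last char: $
  6: dbbdcc$c -> last char: c
  7: dcc$cdbb -> last char: b


BWT = cdbcd$cb


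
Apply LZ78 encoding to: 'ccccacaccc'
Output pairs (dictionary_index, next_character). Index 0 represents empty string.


LZ78 encoding steps:
Dictionary: {0: ''}
Step 1: w='' (idx 0), next='c' -> output (0, 'c'), add 'c' as idx 1
Step 2: w='c' (idx 1), next='c' -> output (1, 'c'), add 'cc' as idx 2
Step 3: w='c' (idx 1), next='a' -> output (1, 'a'), add 'ca' as idx 3
Step 4: w='ca' (idx 3), next='c' -> output (3, 'c'), add 'cac' as idx 4
Step 5: w='cc' (idx 2), end of input -> output (2, '')


Encoded: [(0, 'c'), (1, 'c'), (1, 'a'), (3, 'c'), (2, '')]


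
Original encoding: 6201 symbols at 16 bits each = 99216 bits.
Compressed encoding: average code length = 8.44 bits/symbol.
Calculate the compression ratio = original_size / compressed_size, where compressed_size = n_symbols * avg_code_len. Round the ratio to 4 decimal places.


original_size = n_symbols * orig_bits = 6201 * 16 = 99216 bits
compressed_size = n_symbols * avg_code_len = 6201 * 8.44 = 52336.44 bits
ratio = original_size / compressed_size = 99216 / 52336.44 = 1.8957

Compression ratio = 1.8957


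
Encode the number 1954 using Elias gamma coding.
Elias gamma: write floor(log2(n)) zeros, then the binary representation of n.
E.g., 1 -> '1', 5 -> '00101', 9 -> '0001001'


num_bits = floor(log2(1954)) + 1 = 11
leading_zeros = num_bits - 1 = 10
binary(1954) = 11110100010

Elias gamma(1954) = '0000000000' + '11110100010' = 000000000011110100010 (21 bits)


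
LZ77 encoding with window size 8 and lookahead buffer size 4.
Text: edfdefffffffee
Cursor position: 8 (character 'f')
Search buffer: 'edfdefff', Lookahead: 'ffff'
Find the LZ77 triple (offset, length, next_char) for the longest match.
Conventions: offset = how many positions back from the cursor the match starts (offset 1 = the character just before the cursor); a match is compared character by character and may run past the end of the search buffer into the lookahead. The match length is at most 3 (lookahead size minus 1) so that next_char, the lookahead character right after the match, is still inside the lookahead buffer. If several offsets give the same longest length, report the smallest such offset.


Try each offset into the search buffer:
  offset=1 (pos 7, char 'f'): match length 3
  offset=2 (pos 6, char 'f'): match length 3
  offset=3 (pos 5, char 'f'): match length 3
  offset=4 (pos 4, char 'e'): match length 0
  offset=5 (pos 3, char 'd'): match length 0
  offset=6 (pos 2, char 'f'): match length 1
  offset=7 (pos 1, char 'd'): match length 0
  offset=8 (pos 0, char 'e'): match length 0
Longest match has length 3, found at offsets 1, 2, 3; take the smallest, offset 1.
next_char = character at position 8 + 3 = 11 -> 'f'

Best match: offset=1, length=3 (matching 'fff' starting at position 7)
LZ77 triple: (1, 3, 'f')


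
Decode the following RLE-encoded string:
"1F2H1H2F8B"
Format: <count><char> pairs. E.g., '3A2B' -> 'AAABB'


Expanding each <count><char> pair:
  1F -> 'F'
  2H -> 'HH'
  1H -> 'H'
  2F -> 'FF'
  8B -> 'BBBBBBBB'

Decoded = FHHHFFBBBBBBBB


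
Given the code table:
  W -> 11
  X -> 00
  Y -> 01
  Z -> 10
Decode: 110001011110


Decoding:
11 -> W
00 -> X
01 -> Y
01 -> Y
11 -> W
10 -> Z


Result: WXYYWZ


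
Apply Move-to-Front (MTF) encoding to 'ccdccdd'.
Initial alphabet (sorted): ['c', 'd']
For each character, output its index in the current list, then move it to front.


MTF encoding:
'c': index 0 in ['c', 'd'] -> ['c', 'd']
'c': index 0 in ['c', 'd'] -> ['c', 'd']
'd': index 1 in ['c', 'd'] -> ['d', 'c']
'c': index 1 in ['d', 'c'] -> ['c', 'd']
'c': index 0 in ['c', 'd'] -> ['c', 'd']
'd': index 1 in ['c', 'd'] -> ['d', 'c']
'd': index 0 in ['d', 'c'] -> ['d', 'c']


Output: [0, 0, 1, 1, 0, 1, 0]


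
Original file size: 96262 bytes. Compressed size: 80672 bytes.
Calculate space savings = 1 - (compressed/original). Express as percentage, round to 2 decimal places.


ratio = compressed/original = 80672/96262 = 0.838046
savings = 1 - ratio = 1 - 0.838046 = 0.161954
as a percentage: 0.161954 * 100 = 16.2%

Space savings = 1 - 80672/96262 = 16.2%


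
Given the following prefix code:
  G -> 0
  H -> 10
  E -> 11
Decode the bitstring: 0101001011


Decoding step by step:
Bits 0 -> G
Bits 10 -> H
Bits 10 -> H
Bits 0 -> G
Bits 10 -> H
Bits 11 -> E


Decoded message: GHHGHE


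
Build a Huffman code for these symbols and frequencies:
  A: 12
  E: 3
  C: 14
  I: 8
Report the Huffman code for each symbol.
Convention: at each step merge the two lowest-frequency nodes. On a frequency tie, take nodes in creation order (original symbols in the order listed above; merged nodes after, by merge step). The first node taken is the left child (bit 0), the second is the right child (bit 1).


Huffman tree construction:
Step 1: Merge E(3) + I(8) = 11
Step 2: Merge (E+I)(11) + A(12) = 23
Step 3: Merge C(14) + ((E+I)+A)(23) = 37
Read each symbol's code off the tree from the root (left child = 0, right child = 1).

Codes:
  A: 11 (length 2)
  E: 100 (length 3)
  C: 0 (length 1)
  I: 101 (length 3)
Average code length: 71/37 = 1.9189 bits/symbol


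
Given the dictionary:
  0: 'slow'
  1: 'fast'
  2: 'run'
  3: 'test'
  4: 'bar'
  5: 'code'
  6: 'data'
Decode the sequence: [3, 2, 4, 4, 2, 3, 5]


Look up each index in the dictionary:
  3 -> 'test'
  2 -> 'run'
  4 -> 'bar'
  4 -> 'bar'
  2 -> 'run'
  3 -> 'test'
  5 -> 'code'

Decoded: "test run bar bar run test code"


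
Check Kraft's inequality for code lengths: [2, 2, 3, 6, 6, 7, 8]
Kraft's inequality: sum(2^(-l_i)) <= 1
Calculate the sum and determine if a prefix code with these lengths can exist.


Sum = 2^(-2) + 2^(-2) + 2^(-3) + 2^(-6) + 2^(-6) + 2^(-7) + 2^(-8)
    = 0.25 + 0.25 + 0.125 + 0.015625 + 0.015625 + 0.0078125 + 0.00390625
    = 171/256 = 0.66796875
Since 0.66796875 <= 1, Kraft's inequality IS satisfied.
A prefix code with these lengths CAN exist.

Kraft sum = 0.66796875. Satisfied.


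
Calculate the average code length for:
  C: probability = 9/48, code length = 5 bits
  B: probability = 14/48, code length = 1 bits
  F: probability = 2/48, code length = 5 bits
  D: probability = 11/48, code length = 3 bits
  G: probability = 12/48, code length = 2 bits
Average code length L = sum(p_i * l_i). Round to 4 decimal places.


Weighted contributions p_i * l_i:
  C: (9/48) * 5 = 45/48
  B: (14/48) * 1 = 14/48
  F: (2/48) * 5 = 10/48
  D: (11/48) * 3 = 33/48
  G: (12/48) * 2 = 24/48
Sum = (45 + 14 + 10 + 33 + 24)/48 = 126/48

L = 126/48 = 2.6250 bits/symbol


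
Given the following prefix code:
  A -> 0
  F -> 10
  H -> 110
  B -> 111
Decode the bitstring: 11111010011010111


Decoding step by step:
Bits 111 -> B
Bits 110 -> H
Bits 10 -> F
Bits 0 -> A
Bits 110 -> H
Bits 10 -> F
Bits 111 -> B


Decoded message: BHFAHFB


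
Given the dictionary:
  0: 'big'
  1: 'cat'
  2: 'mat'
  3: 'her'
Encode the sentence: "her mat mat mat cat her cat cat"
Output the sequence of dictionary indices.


Look up each word in the dictionary:
  'her' -> 3
  'mat' -> 2
  'mat' -> 2
  'mat' -> 2
  'cat' -> 1
  'her' -> 3
  'cat' -> 1
  'cat' -> 1

Encoded: [3, 2, 2, 2, 1, 3, 1, 1]


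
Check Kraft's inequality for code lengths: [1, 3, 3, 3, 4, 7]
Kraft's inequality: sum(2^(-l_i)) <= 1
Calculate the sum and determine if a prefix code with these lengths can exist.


Sum = 2^(-1) + 2^(-3) + 2^(-3) + 2^(-3) + 2^(-4) + 2^(-7)
    = 0.5 + 0.125 + 0.125 + 0.125 + 0.0625 + 0.0078125
    = 121/128 = 0.9453125
Since 0.9453125 <= 1, Kraft's inequality IS satisfied.
A prefix code with these lengths CAN exist.

Kraft sum = 0.9453125. Satisfied.


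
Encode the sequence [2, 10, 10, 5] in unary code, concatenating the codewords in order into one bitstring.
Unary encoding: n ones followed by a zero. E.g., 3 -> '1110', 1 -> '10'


Encode each number as n ones followed by a terminating 0:
  2 -> 110 (3 bits)
  10 -> 11111111110 (11 bits)
  10 -> 11111111110 (11 bits)
  5 -> 111110 (6 bits)
Total length = 3 + 11 + 11 + 6 = 31 bits.

Unary([2, 10, 10, 5]) = 1101111111111011111111110111110 (31 bits)


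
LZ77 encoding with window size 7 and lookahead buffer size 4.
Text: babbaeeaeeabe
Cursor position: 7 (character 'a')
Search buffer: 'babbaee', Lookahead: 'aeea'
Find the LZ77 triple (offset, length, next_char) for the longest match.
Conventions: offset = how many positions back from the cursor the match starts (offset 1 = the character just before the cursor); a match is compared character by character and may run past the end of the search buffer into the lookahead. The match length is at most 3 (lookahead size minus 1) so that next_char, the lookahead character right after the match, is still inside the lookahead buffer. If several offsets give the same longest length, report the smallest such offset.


Try each offset into the search buffer:
  offset=1 (pos 6, char 'e'): match length 0
  offset=2 (pos 5, char 'e'): match length 0
  offset=3 (pos 4, char 'a'): match length 3
  offset=4 (pos 3, char 'b'): match length 0
  offset=5 (pos 2, char 'b'): match length 0
  offset=6 (pos 1, char 'a'): match length 1
  offset=7 (pos 0, char 'b'): match length 0
Longest match has length 3 at offset 3.
next_char = character at position 7 + 3 = 10 -> 'a'

Best match: offset=3, length=3 (matching 'aee' starting at position 4)
LZ77 triple: (3, 3, 'a')


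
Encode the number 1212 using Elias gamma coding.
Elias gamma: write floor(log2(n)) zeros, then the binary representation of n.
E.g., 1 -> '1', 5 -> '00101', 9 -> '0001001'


num_bits = floor(log2(1212)) + 1 = 11
leading_zeros = num_bits - 1 = 10
binary(1212) = 10010111100

Elias gamma(1212) = '0000000000' + '10010111100' = 000000000010010111100 (21 bits)


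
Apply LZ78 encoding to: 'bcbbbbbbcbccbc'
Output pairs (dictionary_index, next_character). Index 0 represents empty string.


LZ78 encoding steps:
Dictionary: {0: ''}
Step 1: w='' (idx 0), next='b' -> output (0, 'b'), add 'b' as idx 1
Step 2: w='' (idx 0), next='c' -> output (0, 'c'), add 'c' as idx 2
Step 3: w='b' (idx 1), next='b' -> output (1, 'b'), add 'bb' as idx 3
Step 4: w='bb' (idx 3), next='b' -> output (3, 'b'), add 'bbb' as idx 4
Step 5: w='b' (idx 1), next='c' -> output (1, 'c'), add 'bc' as idx 5
Step 6: w='bc' (idx 5), next='c' -> output (5, 'c'), add 'bcc' as idx 6
Step 7: w='bc' (idx 5), end of input -> output (5, '')


Encoded: [(0, 'b'), (0, 'c'), (1, 'b'), (3, 'b'), (1, 'c'), (5, 'c'), (5, '')]


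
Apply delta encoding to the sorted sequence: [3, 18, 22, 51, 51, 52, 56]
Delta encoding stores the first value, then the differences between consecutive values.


First value: 3
Deltas:
  18 - 3 = 15
  22 - 18 = 4
  51 - 22 = 29
  51 - 51 = 0
  52 - 51 = 1
  56 - 52 = 4


Delta encoded: [3, 15, 4, 29, 0, 1, 4]


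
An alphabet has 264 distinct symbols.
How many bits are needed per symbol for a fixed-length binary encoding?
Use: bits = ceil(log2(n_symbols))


log2(264) = 8.0444
Bracket: 2^8 = 256 < 264 <= 2^9 = 512
So ceil(log2(264)) = 9

bits = ceil(log2(264)) = ceil(8.0444) = 9 bits


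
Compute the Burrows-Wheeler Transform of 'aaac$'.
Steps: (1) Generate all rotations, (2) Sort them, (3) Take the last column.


Rotations (sorted):
  0: $aaac -> last char: c
  1: aaac$ -> last char: $
  2: aac$a -> last char: a
  3: ac$aa -> last char: a
  4: c$aaa -> last char: a


BWT = c$aaa


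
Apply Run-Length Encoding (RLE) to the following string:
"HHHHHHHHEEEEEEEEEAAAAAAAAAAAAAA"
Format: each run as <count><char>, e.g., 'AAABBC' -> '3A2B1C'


Scanning runs left to right:
  i=0: run of 'H' x 8 -> '8H'
  i=8: run of 'E' x 9 -> '9E'
  i=17: run of 'A' x 14 -> '14A'

RLE = 8H9E14A


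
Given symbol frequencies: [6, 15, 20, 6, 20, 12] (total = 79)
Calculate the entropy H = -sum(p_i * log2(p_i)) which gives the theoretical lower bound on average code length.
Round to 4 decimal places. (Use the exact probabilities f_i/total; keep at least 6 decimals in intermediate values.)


Per-symbol terms -p_i * log2(p_i) with p_i = f_i/79:
  p = 6/79 = 0.075949: log2(p) = -3.718818, -p*log2(p) = 0.282442
  p = 15/79 = 0.189873: log2(p) = -2.396890, -p*log2(p) = 0.455106
  p = 20/79 = 0.253165: log2(p) = -1.981853, -p*log2(p) = 0.501735
  p = 6/79 = 0.075949: log2(p) = -3.718818, -p*log2(p) = 0.282442
  p = 20/79 = 0.253165: log2(p) = -1.981853, -p*log2(p) = 0.501735
  p = 12/79 = 0.151899: log2(p) = -2.718818, -p*log2(p) = 0.412985
H = 0.282442 + 0.455106 + 0.501735 + 0.282442 + 0.501735 + 0.412985 = 2.436445

H = 2.4364 bits/symbol


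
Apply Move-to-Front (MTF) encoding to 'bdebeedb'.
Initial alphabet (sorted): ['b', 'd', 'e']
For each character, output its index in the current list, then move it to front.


MTF encoding:
'b': index 0 in ['b', 'd', 'e'] -> ['b', 'd', 'e']
'd': index 1 in ['b', 'd', 'e'] -> ['d', 'b', 'e']
'e': index 2 in ['d', 'b', 'e'] -> ['e', 'd', 'b']
'b': index 2 in ['e', 'd', 'b'] -> ['b', 'e', 'd']
'e': index 1 in ['b', 'e', 'd'] -> ['e', 'b', 'd']
'e': index 0 in ['e', 'b', 'd'] -> ['e', 'b', 'd']
'd': index 2 in ['e', 'b', 'd'] -> ['d', 'e', 'b']
'b': index 2 in ['d', 'e', 'b'] -> ['b', 'd', 'e']


Output: [0, 1, 2, 2, 1, 0, 2, 2]


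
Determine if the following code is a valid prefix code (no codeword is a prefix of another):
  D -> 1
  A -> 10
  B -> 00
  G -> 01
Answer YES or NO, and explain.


Checking each pair (does one codeword prefix another?):
  D='1' vs A='10': prefix -- VIOLATION

NO -- this is NOT a valid prefix code. D (1) is a prefix of A (10).


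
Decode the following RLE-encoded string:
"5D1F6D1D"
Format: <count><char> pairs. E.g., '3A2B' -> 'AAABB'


Expanding each <count><char> pair:
  5D -> 'DDDDD'
  1F -> 'F'
  6D -> 'DDDDDD'
  1D -> 'D'

Decoded = DDDDDFDDDDDDD


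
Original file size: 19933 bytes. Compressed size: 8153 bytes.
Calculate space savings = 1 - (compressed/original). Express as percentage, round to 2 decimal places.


ratio = compressed/original = 8153/19933 = 0.40902
savings = 1 - ratio = 1 - 0.40902 = 0.59098
as a percentage: 0.59098 * 100 = 59.1%

Space savings = 1 - 8153/19933 = 59.1%


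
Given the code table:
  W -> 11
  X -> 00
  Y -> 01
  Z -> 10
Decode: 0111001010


Decoding:
01 -> Y
11 -> W
00 -> X
10 -> Z
10 -> Z


Result: YWXZZ


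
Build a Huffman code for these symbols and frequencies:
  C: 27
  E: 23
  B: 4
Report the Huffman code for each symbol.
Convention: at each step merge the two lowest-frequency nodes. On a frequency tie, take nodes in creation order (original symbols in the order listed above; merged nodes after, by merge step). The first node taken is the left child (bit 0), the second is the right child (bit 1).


Huffman tree construction:
Step 1: Merge B(4) + E(23) = 27
Step 2: Merge C(27) + (B+E)(27) = 54
Read each symbol's code off the tree from the root (left child = 0, right child = 1).

Codes:
  C: 0 (length 1)
  E: 11 (length 2)
  B: 10 (length 2)
Average code length: 81/54 = 1.5000 bits/symbol


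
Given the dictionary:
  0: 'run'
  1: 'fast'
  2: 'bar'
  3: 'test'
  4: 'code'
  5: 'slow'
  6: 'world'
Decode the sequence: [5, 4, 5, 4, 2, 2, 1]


Look up each index in the dictionary:
  5 -> 'slow'
  4 -> 'code'
  5 -> 'slow'
  4 -> 'code'
  2 -> 'bar'
  2 -> 'bar'
  1 -> 'fast'

Decoded: "slow code slow code bar bar fast"


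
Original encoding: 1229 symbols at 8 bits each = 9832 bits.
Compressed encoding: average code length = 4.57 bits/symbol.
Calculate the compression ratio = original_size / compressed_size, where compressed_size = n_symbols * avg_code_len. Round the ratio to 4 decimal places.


original_size = n_symbols * orig_bits = 1229 * 8 = 9832 bits
compressed_size = n_symbols * avg_code_len = 1229 * 4.57 = 5616.53 bits
ratio = original_size / compressed_size = 9832 / 5616.53 = 1.7505

Compression ratio = 1.7505


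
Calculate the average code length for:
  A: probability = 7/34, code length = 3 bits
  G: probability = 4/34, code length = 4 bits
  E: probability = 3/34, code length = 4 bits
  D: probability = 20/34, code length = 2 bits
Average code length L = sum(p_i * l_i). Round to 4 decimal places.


Weighted contributions p_i * l_i:
  A: (7/34) * 3 = 21/34
  G: (4/34) * 4 = 16/34
  E: (3/34) * 4 = 12/34
  D: (20/34) * 2 = 40/34
Sum = (21 + 16 + 12 + 40)/34 = 89/34

L = 89/34 = 2.6176 bits/symbol


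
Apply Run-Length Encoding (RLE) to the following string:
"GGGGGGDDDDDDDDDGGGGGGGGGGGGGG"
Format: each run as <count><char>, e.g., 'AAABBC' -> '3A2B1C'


Scanning runs left to right:
  i=0: run of 'G' x 6 -> '6G'
  i=6: run of 'D' x 9 -> '9D'
  i=15: run of 'G' x 14 -> '14G'

RLE = 6G9D14G


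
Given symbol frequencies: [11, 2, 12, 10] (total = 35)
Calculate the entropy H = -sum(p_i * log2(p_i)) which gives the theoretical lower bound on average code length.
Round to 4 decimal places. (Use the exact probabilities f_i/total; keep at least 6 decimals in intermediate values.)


Per-symbol terms -p_i * log2(p_i) with p_i = f_i/35:
  p = 11/35 = 0.314286: log2(p) = -1.669851, -p*log2(p) = 0.524810
  p = 2/35 = 0.057143: log2(p) = -4.129283, -p*log2(p) = 0.235959
  p = 12/35 = 0.342857: log2(p) = -1.544321, -p*log2(p) = 0.529481
  p = 10/35 = 0.285714: log2(p) = -1.807355, -p*log2(p) = 0.516387
H = 0.524810 + 0.235959 + 0.529481 + 0.516387 = 1.806637

H = 1.8066 bits/symbol


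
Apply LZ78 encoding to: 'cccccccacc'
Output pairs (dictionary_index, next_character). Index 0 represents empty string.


LZ78 encoding steps:
Dictionary: {0: ''}
Step 1: w='' (idx 0), next='c' -> output (0, 'c'), add 'c' as idx 1
Step 2: w='c' (idx 1), next='c' -> output (1, 'c'), add 'cc' as idx 2
Step 3: w='cc' (idx 2), next='c' -> output (2, 'c'), add 'ccc' as idx 3
Step 4: w='c' (idx 1), next='a' -> output (1, 'a'), add 'ca' as idx 4
Step 5: w='cc' (idx 2), end of input -> output (2, '')


Encoded: [(0, 'c'), (1, 'c'), (2, 'c'), (1, 'a'), (2, '')]


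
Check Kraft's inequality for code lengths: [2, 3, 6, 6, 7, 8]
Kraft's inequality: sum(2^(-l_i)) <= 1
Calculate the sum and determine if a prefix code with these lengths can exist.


Sum = 2^(-2) + 2^(-3) + 2^(-6) + 2^(-6) + 2^(-7) + 2^(-8)
    = 0.25 + 0.125 + 0.015625 + 0.015625 + 0.0078125 + 0.00390625
    = 107/256 = 0.41796875
Since 0.41796875 <= 1, Kraft's inequality IS satisfied.
A prefix code with these lengths CAN exist.

Kraft sum = 0.41796875. Satisfied.
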